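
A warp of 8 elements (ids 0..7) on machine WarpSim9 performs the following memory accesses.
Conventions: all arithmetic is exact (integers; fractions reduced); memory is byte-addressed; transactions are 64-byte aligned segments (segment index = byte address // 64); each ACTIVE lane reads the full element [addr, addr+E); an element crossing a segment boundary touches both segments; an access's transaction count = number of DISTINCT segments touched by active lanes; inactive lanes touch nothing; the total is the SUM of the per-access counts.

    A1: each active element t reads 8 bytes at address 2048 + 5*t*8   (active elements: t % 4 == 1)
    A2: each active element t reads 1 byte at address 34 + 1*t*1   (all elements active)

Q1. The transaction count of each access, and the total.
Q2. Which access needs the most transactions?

A1: 2 transactions
A2: 1 transaction

Answer: 2,1; total 3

Answer: A1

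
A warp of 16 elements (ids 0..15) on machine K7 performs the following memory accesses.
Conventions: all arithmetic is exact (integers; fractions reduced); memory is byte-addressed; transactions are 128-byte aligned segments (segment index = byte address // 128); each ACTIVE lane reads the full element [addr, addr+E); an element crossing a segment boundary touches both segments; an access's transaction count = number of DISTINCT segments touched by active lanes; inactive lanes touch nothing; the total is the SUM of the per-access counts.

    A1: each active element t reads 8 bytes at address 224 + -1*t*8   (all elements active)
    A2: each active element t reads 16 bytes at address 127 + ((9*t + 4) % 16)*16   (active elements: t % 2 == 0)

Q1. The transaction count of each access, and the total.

A1: 2 transactions
A2: 3 transactions

Answer: 2,3; total 5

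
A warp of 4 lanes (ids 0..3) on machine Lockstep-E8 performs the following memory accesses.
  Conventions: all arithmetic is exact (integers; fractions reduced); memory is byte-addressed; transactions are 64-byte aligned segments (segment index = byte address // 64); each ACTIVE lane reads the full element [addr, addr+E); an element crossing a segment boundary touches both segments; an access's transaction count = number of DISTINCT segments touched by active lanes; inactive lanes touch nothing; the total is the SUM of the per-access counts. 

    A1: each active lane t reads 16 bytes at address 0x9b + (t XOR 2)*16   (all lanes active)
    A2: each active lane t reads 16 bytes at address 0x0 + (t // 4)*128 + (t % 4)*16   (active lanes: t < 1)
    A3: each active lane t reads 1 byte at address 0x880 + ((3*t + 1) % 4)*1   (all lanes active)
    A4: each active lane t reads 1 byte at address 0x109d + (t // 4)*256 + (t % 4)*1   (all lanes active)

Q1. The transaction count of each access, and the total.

A1: 2 transactions
A2: 1 transaction
A3: 1 transaction
A4: 1 transaction

Answer: 2,1,1,1; total 5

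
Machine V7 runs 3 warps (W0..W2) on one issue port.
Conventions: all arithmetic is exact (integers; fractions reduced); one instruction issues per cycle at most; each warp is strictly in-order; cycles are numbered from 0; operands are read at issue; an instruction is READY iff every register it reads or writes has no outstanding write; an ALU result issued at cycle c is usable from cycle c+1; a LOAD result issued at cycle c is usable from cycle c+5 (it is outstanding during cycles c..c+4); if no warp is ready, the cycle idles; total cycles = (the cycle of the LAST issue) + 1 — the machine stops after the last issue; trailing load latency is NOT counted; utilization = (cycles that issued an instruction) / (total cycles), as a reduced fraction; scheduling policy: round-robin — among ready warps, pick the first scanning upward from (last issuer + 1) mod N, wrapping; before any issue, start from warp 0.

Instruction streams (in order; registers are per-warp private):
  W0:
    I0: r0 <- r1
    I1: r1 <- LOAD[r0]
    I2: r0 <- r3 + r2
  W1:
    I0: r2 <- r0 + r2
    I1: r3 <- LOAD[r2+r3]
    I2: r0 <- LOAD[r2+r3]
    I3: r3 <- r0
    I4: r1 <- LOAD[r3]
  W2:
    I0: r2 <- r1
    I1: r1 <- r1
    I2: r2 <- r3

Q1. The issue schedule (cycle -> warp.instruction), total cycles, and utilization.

cycle 0: W0.I0
cycle 1: W1.I0
cycle 2: W2.I0
cycle 3: W0.I1
cycle 4: W1.I1
cycle 5: W2.I1
cycle 6: W0.I2
cycle 7: W2.I2
cycle 8: idle
cycle 9: W1.I2
cycle 10: idle
cycle 11: idle
cycle 12: idle
cycle 13: idle
cycle 14: W1.I3
cycle 15: W1.I4

Answer: 16 cycles, utilization 11/16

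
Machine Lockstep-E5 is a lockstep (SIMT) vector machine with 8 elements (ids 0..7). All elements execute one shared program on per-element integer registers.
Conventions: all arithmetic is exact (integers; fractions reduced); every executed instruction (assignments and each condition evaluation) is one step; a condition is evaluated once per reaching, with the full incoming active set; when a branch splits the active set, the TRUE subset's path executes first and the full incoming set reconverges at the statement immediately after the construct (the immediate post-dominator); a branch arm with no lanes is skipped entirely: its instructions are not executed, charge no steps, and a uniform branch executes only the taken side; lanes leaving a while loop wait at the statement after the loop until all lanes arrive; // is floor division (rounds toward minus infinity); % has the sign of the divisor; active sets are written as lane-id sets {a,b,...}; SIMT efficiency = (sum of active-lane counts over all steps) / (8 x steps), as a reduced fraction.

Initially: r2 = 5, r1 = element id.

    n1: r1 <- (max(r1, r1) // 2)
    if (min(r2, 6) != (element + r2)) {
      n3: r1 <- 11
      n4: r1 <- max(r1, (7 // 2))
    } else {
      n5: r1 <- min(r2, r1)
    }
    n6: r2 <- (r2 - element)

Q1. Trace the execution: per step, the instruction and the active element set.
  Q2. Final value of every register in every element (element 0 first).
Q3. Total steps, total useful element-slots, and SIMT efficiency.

step 0: r1 <- (max(r1, r1) // 2)     {0,1,2,3,4,5,6,7}
step 1: eval (min(r2, 6) != (element + r2)) {0,1,2,3,4,5,6,7}
step 2: r1 <- 11                     {1,2,3,4,5,6,7}
step 3: r1 <- max(r1, (7 // 2))      {1,2,3,4,5,6,7}
step 4: r1 <- min(r2, r1)            {0}
step 5: r2 <- (r2 - element)         {0,1,2,3,4,5,6,7}

Answer: 6 steps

r2: 5,4,3,2,1,0,-1,-2
r1: 0,11,11,11,11,11,11,11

steps = 6; useful = 39; efficiency = 39/48 = 13/16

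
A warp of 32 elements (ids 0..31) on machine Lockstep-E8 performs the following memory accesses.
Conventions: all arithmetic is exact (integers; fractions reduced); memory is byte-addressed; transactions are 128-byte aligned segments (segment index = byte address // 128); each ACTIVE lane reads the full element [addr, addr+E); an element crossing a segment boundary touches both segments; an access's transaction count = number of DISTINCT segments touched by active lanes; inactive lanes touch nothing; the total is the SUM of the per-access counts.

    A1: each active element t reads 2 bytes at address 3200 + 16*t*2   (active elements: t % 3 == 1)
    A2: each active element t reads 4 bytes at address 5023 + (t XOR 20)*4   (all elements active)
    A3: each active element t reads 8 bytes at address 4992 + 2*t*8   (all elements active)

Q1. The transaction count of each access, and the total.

A1: 8 transactions
A2: 2 transactions
A3: 4 transactions

Answer: 8,2,4; total 14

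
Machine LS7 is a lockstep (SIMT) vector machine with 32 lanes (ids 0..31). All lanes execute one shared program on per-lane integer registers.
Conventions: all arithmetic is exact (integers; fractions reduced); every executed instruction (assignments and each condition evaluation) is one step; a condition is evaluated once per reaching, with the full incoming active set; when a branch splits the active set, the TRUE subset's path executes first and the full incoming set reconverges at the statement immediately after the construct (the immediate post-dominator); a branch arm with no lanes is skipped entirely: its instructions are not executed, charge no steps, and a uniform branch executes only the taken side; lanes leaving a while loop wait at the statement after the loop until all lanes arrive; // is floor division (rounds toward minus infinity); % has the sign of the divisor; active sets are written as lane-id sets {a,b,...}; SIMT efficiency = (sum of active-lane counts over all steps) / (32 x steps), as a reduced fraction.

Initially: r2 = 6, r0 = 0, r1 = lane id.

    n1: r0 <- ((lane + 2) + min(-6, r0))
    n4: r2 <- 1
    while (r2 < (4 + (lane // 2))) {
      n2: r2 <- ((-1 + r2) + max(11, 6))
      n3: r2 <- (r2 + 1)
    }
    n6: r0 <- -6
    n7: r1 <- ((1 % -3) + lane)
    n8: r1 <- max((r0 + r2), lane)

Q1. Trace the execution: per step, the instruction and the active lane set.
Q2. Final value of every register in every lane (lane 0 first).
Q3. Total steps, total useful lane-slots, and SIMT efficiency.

step 0: r0 <- ((lane + 2) + min(-6, r0)) {0,1,2,3,4,5,6,7,8,9,10,11,12,13,14,15,16,17,18,19,20,21,22,23,24,25,26,27,28,29,30,31}
step 1: r2 <- 1                      {0,1,2,3,4,5,6,7,8,9,10,11,12,13,14,15,16,17,18,19,20,21,22,23,24,25,26,27,28,29,30,31}
step 2: eval (r2 < (4 + (lane // 2))) {0,1,2,3,4,5,6,7,8,9,10,11,12,13,14,15,16,17,18,19,20,21,22,23,24,25,26,27,28,29,30,31}
step 3: r2 <- ((-1 + r2) + max(11, 6)) {0,1,2,3,4,5,6,7,8,9,10,11,12,13,14,15,16,17,18,19,20,21,22,23,24,25,26,27,28,29,30,31}
step 4: r2 <- (r2 + 1)               {0,1,2,3,4,5,6,7,8,9,10,11,12,13,14,15,16,17,18,19,20,21,22,23,24,25,26,27,28,29,30,31}
step 5: eval (r2 < (4 + (lane // 2))) {0,1,2,3,4,5,6,7,8,9,10,11,12,13,14,15,16,17,18,19,20,21,22,23,24,25,26,27,28,29,30,31}
step 6: r2 <- ((-1 + r2) + max(11, 6)) {18,19,20,21,22,23,24,25,26,27,28,29,30,31}
step 7: r2 <- (r2 + 1)               {18,19,20,21,22,23,24,25,26,27,28,29,30,31}
step 8: eval (r2 < (4 + (lane // 2))) {18,19,20,21,22,23,24,25,26,27,28,29,30,31}
step 9: r0 <- -6                     {0,1,2,3,4,5,6,7,8,9,10,11,12,13,14,15,16,17,18,19,20,21,22,23,24,25,26,27,28,29,30,31}
step 10: r1 <- ((1 % -3) + lane)      {0,1,2,3,4,5,6,7,8,9,10,11,12,13,14,15,16,17,18,19,20,21,22,23,24,25,26,27,28,29,30,31}
step 11: r1 <- max((r0 + r2), lane)   {0,1,2,3,4,5,6,7,8,9,10,11,12,13,14,15,16,17,18,19,20,21,22,23,24,25,26,27,28,29,30,31}

Answer: 12 steps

r2: 12,12,12,12,12,12,12,12,12,12,12,12,12,12,12,12,12,12,23,23,23,23,23,23,23,23,23,23,23,23,23,23
r0: -6,-6,-6,-6,-6,-6,-6,-6,-6,-6,-6,-6,-6,-6,-6,-6,-6,-6,-6,-6,-6,-6,-6,-6,-6,-6,-6,-6,-6,-6,-6,-6
r1: 6,6,6,6,6,6,6,7,8,9,10,11,12,13,14,15,16,17,18,19,20,21,22,23,24,25,26,27,28,29,30,31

steps = 12; useful = 330; efficiency = 330/384 = 55/64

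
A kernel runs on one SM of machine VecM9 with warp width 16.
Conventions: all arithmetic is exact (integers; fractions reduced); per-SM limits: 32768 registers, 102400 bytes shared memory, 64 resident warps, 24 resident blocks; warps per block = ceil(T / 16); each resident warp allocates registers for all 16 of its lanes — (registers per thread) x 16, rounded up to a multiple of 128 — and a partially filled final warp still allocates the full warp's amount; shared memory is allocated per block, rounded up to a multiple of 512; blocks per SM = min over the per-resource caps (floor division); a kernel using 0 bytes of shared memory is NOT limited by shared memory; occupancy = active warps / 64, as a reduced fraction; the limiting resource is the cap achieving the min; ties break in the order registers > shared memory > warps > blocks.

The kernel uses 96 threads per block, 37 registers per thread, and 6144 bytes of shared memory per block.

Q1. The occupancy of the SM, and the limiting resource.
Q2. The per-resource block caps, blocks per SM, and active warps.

Answer: occupancy 3/4, limited by registers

registers: 8 blocks
shared memory: 16 blocks
warps: 10 blocks
blocks: 24 blocks

Answer: 8 blocks, 48 active warps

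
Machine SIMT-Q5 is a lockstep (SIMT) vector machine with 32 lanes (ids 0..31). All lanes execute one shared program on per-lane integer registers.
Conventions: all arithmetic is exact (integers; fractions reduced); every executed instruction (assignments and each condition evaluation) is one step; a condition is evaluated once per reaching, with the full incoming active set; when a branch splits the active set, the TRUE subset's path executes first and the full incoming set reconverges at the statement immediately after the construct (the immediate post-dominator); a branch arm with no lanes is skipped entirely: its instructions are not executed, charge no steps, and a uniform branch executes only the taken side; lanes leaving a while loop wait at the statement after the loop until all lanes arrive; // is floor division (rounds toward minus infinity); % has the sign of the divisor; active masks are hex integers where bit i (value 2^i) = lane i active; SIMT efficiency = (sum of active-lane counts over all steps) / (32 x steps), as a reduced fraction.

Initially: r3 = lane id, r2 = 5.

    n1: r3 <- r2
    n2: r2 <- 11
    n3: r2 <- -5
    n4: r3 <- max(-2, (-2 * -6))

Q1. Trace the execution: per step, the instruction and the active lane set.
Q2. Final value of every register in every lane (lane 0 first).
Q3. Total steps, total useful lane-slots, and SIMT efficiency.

step 0: r3 <- r2                     0xffffffff
step 1: r2 <- 11                     0xffffffff
step 2: r2 <- -5                     0xffffffff
step 3: r3 <- max(-2, (-2 * -6))     0xffffffff

Answer: 4 steps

r3: 12,12,12,12,12,12,12,12,12,12,12,12,12,12,12,12,12,12,12,12,12,12,12,12,12,12,12,12,12,12,12,12
r2: -5,-5,-5,-5,-5,-5,-5,-5,-5,-5,-5,-5,-5,-5,-5,-5,-5,-5,-5,-5,-5,-5,-5,-5,-5,-5,-5,-5,-5,-5,-5,-5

steps = 4; useful = 128; efficiency = 128/128 = 1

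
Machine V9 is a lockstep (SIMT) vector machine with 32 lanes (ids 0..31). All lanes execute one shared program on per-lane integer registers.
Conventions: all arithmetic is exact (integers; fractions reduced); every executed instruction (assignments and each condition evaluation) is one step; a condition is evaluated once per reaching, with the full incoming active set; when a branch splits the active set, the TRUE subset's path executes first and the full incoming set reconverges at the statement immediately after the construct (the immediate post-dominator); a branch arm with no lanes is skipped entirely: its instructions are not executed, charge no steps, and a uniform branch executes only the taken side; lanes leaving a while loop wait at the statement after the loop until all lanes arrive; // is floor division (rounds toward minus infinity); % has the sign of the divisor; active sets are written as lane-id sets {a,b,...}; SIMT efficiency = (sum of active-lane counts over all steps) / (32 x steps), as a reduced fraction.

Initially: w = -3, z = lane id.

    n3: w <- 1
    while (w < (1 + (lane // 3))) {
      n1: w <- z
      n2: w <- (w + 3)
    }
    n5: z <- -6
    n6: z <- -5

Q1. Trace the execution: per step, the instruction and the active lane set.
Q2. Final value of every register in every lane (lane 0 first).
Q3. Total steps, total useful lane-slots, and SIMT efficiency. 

step 0: w <- 1                       {0,1,2,3,4,5,6,7,8,9,10,11,12,13,14,15,16,17,18,19,20,21,22,23,24,25,26,27,28,29,30,31}
step 1: eval (w < (1 + (lane // 3))) {0,1,2,3,4,5,6,7,8,9,10,11,12,13,14,15,16,17,18,19,20,21,22,23,24,25,26,27,28,29,30,31}
step 2: w <- z                       {3,4,5,6,7,8,9,10,11,12,13,14,15,16,17,18,19,20,21,22,23,24,25,26,27,28,29,30,31}
step 3: w <- (w + 3)                 {3,4,5,6,7,8,9,10,11,12,13,14,15,16,17,18,19,20,21,22,23,24,25,26,27,28,29,30,31}
step 4: eval (w < (1 + (lane // 3))) {3,4,5,6,7,8,9,10,11,12,13,14,15,16,17,18,19,20,21,22,23,24,25,26,27,28,29,30,31}
step 5: z <- -6                      {0,1,2,3,4,5,6,7,8,9,10,11,12,13,14,15,16,17,18,19,20,21,22,23,24,25,26,27,28,29,30,31}
step 6: z <- -5                      {0,1,2,3,4,5,6,7,8,9,10,11,12,13,14,15,16,17,18,19,20,21,22,23,24,25,26,27,28,29,30,31}

Answer: 7 steps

w: 1,1,1,6,7,8,9,10,11,12,13,14,15,16,17,18,19,20,21,22,23,24,25,26,27,28,29,30,31,32,33,34
z: -5,-5,-5,-5,-5,-5,-5,-5,-5,-5,-5,-5,-5,-5,-5,-5,-5,-5,-5,-5,-5,-5,-5,-5,-5,-5,-5,-5,-5,-5,-5,-5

steps = 7; useful = 215; efficiency = 215/224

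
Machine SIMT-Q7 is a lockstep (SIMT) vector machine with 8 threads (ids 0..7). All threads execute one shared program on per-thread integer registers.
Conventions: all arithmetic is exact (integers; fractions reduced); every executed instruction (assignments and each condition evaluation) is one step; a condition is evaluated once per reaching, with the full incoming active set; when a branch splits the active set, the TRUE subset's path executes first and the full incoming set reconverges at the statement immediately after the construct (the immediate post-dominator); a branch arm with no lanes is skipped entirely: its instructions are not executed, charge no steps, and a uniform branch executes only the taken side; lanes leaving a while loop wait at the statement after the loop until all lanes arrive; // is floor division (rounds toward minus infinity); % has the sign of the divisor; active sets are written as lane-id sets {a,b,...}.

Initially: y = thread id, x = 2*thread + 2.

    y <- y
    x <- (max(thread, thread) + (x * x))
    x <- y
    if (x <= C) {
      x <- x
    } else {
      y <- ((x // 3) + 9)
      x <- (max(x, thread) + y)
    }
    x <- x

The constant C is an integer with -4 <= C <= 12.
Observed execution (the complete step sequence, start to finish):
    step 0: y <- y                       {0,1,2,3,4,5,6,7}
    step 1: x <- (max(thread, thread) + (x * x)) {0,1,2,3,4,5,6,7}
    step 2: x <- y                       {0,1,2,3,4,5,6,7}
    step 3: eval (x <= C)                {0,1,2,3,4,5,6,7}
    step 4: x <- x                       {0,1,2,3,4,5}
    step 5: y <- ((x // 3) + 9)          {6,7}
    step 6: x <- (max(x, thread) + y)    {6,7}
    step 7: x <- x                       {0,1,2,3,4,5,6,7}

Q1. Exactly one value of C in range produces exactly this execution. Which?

Answer: C = 5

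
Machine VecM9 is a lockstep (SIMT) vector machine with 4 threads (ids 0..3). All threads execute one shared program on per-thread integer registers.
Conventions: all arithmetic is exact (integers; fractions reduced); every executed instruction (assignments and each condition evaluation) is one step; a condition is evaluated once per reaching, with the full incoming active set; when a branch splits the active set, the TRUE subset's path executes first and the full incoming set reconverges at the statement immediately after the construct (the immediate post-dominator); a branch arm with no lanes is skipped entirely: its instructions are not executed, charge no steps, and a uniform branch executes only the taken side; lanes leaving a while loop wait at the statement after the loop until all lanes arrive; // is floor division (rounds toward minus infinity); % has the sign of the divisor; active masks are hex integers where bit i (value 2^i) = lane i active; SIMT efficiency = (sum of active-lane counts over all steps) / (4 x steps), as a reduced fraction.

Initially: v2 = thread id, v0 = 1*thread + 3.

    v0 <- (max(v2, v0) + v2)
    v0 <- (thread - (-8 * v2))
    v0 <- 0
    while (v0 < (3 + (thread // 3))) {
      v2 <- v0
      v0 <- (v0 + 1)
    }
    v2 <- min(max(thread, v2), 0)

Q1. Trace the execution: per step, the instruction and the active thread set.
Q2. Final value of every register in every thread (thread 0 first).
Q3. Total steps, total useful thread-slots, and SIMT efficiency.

step 0: v0 <- (max(v2, v0) + v2)     0xf
step 1: v0 <- (thread - (-8 * v2))   0xf
step 2: v0 <- 0                      0xf
step 3: eval (v0 < (3 + (thread // 3))) 0xf
step 4: v2 <- v0                     0xf
step 5: v0 <- (v0 + 1)               0xf
step 6: eval (v0 < (3 + (thread // 3))) 0xf
step 7: v2 <- v0                     0xf
step 8: v0 <- (v0 + 1)               0xf
step 9: eval (v0 < (3 + (thread // 3))) 0xf
step 10: v2 <- v0                     0xf
step 11: v0 <- (v0 + 1)               0xf
step 12: eval (v0 < (3 + (thread // 3))) 0xf
step 13: v2 <- v0                     0x8
step 14: v0 <- (v0 + 1)               0x8
step 15: eval (v0 < (3 + (thread // 3))) 0x8
step 16: v2 <- min(max(thread, v2), 0) 0xf

Answer: 17 steps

v2: 0,0,0,0
v0: 3,3,3,4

steps = 17; useful = 59; efficiency = 59/68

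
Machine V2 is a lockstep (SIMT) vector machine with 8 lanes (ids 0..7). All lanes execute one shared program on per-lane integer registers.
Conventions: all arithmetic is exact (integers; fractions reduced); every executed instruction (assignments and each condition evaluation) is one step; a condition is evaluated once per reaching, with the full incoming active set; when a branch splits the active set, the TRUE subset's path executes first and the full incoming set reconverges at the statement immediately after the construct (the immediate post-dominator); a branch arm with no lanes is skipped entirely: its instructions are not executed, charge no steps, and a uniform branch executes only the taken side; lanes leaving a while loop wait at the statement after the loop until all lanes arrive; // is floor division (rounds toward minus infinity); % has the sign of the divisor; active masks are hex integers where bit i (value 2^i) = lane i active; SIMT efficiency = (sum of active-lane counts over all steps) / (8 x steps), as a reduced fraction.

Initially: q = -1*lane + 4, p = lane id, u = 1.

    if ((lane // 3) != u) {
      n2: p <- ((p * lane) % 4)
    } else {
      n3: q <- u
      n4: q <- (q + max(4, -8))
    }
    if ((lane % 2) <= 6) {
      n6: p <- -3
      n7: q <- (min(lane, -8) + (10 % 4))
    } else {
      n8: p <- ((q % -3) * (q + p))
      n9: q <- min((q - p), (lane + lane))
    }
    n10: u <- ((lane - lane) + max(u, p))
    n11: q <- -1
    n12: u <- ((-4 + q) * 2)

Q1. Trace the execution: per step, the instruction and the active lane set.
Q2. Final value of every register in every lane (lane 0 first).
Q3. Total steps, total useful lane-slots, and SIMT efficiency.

step 0: eval ((lane // 3) != u)      0xff
step 1: p <- ((p * lane) % 4)        0xc7
step 2: q <- u                       0x38
step 3: q <- (q + max(4, -8))        0x38
step 4: eval ((lane % 2) <= 6)       0xff
step 5: p <- -3                      0xff
step 6: q <- (min(lane, -8) + (10 % 4)) 0xff
step 7: u <- ((lane - lane) + max(u, p)) 0xff
step 8: q <- -1                      0xff
step 9: u <- ((-4 + q) * 2)          0xff

Answer: 10 steps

q: -1,-1,-1,-1,-1,-1,-1,-1
p: -3,-3,-3,-3,-3,-3,-3,-3
u: -10,-10,-10,-10,-10,-10,-10,-10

steps = 10; useful = 67; efficiency = 67/80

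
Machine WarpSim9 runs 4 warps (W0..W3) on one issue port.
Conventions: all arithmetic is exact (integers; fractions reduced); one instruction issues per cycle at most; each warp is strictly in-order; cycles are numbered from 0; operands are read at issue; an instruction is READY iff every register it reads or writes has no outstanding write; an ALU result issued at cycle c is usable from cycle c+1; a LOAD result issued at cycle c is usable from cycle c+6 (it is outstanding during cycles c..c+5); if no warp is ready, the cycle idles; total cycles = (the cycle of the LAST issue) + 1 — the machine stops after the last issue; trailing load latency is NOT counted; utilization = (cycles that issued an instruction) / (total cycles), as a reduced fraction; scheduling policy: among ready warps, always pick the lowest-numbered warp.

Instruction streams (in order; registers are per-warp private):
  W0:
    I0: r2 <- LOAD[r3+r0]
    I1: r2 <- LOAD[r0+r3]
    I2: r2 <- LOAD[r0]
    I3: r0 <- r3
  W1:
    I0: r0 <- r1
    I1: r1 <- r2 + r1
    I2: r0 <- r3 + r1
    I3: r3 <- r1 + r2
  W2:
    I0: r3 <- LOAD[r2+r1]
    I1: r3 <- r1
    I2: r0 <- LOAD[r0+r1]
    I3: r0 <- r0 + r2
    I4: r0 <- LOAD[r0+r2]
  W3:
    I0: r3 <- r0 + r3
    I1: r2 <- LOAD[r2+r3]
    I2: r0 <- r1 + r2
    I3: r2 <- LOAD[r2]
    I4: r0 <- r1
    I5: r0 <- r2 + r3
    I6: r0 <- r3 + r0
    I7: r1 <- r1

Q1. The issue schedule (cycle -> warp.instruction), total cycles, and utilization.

cycle 0: W0.I0
cycle 1: W1.I0
cycle 2: W1.I1
cycle 3: W1.I2
cycle 4: W1.I3
cycle 5: W2.I0
cycle 6: W0.I1
cycle 7: W3.I0
cycle 8: W3.I1
cycle 9: idle
cycle 10: idle
cycle 11: W2.I1
cycle 12: W0.I2
cycle 13: W0.I3
cycle 14: W2.I2
cycle 15: W3.I2
cycle 16: W3.I3
cycle 17: W3.I4
cycle 18: idle
cycle 19: idle
cycle 20: W2.I3
cycle 21: W2.I4
cycle 22: W3.I5
cycle 23: W3.I6
cycle 24: W3.I7

Answer: 25 cycles, utilization 21/25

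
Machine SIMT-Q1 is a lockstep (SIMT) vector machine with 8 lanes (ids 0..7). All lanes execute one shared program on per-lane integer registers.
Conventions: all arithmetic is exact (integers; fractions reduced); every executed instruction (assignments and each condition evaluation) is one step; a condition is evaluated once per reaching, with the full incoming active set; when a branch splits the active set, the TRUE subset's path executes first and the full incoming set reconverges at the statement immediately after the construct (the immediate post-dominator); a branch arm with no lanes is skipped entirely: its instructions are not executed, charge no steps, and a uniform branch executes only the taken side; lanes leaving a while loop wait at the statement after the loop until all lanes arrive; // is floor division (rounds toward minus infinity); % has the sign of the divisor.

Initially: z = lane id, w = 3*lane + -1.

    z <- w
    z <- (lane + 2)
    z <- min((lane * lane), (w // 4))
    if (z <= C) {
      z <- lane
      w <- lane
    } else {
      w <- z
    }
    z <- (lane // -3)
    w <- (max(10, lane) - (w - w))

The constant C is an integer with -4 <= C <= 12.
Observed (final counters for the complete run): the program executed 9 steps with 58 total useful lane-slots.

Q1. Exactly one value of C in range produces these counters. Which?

Answer: C = 0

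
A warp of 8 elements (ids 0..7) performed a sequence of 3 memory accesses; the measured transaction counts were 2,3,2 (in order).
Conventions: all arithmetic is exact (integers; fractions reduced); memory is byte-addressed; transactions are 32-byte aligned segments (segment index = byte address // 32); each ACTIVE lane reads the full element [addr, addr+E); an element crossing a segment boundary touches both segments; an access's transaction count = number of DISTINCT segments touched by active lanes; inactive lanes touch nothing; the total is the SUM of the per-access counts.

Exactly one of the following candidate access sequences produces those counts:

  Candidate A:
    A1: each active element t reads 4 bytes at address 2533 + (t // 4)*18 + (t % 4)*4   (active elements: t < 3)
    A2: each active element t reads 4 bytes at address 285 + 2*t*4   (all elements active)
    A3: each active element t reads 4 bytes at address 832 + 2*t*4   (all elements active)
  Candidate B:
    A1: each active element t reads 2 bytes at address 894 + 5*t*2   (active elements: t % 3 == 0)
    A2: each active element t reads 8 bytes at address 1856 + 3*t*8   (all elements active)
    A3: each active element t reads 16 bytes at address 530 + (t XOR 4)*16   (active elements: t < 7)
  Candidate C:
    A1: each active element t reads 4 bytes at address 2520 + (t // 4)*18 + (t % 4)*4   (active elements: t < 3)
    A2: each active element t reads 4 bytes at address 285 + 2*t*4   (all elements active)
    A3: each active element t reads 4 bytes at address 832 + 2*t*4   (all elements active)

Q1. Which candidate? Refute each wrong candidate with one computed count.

A: A1 gives 1 transaction, not 2
B: A1 gives 3 transactions, not 2
C: all counts match (2,3,2)

Answer: C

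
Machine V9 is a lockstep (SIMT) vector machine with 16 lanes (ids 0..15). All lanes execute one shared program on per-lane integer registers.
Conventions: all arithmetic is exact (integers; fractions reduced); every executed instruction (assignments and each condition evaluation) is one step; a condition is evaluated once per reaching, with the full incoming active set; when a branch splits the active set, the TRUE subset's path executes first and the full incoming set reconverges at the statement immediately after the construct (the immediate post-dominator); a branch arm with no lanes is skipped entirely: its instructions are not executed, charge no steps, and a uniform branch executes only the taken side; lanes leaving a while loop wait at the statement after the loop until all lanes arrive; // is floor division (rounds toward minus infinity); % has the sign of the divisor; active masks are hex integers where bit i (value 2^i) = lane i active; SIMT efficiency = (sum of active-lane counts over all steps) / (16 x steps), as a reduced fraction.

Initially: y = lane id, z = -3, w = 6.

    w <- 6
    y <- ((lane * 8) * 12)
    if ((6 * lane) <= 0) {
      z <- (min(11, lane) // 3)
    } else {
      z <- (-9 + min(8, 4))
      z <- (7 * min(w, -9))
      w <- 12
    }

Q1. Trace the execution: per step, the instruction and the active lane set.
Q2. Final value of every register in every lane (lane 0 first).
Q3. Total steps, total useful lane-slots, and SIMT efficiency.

step 0: w <- 6                       0xffff
step 1: y <- ((lane * 8) * 12)       0xffff
step 2: eval ((6 * lane) <= 0)       0xffff
step 3: z <- (min(11, lane) // 3)    0x0001
step 4: z <- (-9 + min(8, 4))        0xfffe
step 5: z <- (7 * min(w, -9))        0xfffe
step 6: w <- 12                      0xfffe

Answer: 7 steps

y: 0,96,192,288,384,480,576,672,768,864,960,1056,1152,1248,1344,1440
z: 0,-63,-63,-63,-63,-63,-63,-63,-63,-63,-63,-63,-63,-63,-63,-63
w: 6,12,12,12,12,12,12,12,12,12,12,12,12,12,12,12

steps = 7; useful = 94; efficiency = 94/112 = 47/56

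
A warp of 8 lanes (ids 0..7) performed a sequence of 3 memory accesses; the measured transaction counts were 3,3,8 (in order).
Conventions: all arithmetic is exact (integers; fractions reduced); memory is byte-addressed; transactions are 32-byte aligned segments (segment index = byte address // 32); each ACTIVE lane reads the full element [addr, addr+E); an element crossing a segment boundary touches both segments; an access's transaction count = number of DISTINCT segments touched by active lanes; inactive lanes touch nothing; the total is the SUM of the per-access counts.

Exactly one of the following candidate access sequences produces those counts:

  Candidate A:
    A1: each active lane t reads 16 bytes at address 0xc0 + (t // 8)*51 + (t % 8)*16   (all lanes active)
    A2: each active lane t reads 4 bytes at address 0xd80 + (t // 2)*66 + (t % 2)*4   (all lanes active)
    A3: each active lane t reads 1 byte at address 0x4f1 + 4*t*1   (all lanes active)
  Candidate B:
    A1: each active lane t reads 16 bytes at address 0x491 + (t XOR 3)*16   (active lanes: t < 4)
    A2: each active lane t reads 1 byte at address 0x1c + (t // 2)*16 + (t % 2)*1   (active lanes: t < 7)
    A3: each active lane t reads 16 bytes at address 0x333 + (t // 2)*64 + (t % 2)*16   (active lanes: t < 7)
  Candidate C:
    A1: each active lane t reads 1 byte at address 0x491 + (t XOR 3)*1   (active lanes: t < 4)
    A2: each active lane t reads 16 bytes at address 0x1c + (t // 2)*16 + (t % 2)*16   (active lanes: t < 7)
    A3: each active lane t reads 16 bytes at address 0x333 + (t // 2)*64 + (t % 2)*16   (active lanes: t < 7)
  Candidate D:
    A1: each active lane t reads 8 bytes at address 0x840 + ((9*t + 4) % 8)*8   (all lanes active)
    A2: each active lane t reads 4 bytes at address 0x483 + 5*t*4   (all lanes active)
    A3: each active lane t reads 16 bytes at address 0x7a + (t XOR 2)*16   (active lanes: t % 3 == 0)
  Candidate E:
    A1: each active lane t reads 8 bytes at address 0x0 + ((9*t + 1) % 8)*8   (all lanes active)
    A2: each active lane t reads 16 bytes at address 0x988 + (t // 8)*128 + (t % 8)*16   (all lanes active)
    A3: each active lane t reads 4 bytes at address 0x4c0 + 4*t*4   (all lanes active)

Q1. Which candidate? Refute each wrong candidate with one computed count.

A: A1 gives 4 transactions, not 3
C: A1 gives 1 transaction, not 3
D: A1 gives 2 transactions, not 3
E: A1 gives 2 transactions, not 3
B: all counts match (3,3,8)

Answer: B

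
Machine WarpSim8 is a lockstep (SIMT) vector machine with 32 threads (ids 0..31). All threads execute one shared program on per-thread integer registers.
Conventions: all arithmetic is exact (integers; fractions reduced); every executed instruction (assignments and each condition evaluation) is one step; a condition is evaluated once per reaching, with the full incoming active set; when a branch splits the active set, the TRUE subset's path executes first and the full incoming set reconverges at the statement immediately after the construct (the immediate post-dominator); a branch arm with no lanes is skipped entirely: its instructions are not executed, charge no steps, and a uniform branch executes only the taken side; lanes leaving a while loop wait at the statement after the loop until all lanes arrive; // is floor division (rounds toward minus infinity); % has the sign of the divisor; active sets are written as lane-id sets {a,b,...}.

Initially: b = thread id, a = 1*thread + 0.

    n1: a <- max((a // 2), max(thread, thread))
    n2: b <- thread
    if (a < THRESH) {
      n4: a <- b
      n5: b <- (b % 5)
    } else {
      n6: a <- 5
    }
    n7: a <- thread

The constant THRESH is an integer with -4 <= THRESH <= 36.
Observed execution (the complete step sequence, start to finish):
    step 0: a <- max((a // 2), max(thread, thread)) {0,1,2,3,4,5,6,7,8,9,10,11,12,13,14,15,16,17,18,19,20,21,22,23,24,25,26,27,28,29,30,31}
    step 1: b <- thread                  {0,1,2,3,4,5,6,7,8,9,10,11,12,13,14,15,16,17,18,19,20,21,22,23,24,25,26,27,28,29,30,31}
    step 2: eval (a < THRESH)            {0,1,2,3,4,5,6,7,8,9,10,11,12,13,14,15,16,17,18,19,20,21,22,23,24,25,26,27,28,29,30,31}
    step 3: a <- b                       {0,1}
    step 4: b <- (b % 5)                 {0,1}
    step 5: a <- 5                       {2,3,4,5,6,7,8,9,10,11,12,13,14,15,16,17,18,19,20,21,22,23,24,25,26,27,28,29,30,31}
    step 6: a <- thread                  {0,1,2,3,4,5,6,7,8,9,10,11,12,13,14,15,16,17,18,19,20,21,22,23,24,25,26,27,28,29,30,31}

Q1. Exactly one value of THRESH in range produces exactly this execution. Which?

Answer: THRESH = 2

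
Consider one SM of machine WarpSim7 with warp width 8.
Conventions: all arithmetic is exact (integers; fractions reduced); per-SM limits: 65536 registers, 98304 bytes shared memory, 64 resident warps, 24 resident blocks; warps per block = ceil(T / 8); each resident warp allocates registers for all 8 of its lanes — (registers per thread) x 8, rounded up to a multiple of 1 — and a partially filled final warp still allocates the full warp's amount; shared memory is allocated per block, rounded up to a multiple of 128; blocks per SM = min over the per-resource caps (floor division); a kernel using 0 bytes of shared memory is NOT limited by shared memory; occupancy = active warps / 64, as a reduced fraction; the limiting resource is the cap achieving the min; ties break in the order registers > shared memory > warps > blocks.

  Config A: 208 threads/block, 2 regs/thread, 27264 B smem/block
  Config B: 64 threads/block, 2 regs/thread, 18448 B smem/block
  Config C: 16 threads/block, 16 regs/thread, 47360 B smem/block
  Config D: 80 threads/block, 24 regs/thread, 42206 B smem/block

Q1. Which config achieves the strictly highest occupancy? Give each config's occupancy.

occupancies: A 13/16, B 5/8, C 1/16, D 5/16

Answer: A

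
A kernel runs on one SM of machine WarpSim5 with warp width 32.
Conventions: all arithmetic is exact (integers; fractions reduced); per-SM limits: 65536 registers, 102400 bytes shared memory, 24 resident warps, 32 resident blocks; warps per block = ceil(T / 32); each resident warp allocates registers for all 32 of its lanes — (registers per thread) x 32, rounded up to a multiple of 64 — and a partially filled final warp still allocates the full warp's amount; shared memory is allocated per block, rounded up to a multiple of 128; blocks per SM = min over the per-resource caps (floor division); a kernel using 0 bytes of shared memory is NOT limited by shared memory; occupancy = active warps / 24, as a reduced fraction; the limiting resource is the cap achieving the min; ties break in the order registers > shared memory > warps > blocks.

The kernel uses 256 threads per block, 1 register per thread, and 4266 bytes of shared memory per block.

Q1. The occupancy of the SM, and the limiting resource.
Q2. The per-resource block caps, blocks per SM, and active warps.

Answer: occupancy 1, limited by warps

registers: 128 blocks
shared memory: 23 blocks
warps: 3 blocks
blocks: 32 blocks

Answer: 3 blocks, 24 active warps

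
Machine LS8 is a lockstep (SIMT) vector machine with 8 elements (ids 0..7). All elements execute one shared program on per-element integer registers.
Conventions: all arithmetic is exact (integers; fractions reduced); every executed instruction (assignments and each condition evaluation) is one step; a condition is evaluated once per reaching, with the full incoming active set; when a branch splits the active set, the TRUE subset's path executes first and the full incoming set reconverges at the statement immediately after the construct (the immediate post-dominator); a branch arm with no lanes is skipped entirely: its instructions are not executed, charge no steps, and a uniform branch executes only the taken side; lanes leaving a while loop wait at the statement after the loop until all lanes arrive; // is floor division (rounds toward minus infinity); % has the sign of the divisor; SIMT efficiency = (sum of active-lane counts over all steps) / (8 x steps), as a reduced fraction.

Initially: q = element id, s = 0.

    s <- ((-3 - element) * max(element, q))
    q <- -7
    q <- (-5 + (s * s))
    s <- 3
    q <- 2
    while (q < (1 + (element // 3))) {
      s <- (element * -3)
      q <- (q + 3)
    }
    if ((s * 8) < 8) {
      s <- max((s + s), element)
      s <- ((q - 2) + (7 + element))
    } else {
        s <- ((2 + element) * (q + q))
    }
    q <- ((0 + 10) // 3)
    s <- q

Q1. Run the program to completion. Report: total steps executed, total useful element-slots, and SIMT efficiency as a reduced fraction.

Answer: 15 steps, 88 useful, 11/15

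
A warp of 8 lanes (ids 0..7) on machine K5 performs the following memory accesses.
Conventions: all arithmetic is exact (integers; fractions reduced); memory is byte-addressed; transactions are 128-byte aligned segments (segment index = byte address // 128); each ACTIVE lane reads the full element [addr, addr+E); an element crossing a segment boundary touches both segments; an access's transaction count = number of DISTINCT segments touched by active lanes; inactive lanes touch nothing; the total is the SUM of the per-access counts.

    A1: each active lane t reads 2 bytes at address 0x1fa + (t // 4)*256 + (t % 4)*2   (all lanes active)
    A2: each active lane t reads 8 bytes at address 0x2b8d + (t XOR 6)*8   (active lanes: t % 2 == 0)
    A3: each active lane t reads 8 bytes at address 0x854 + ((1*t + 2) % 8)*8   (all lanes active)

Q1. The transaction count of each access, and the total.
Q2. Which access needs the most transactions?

A1: 4 transactions
A2: 1 transaction
A3: 2 transactions

Answer: 4,1,2; total 7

Answer: A1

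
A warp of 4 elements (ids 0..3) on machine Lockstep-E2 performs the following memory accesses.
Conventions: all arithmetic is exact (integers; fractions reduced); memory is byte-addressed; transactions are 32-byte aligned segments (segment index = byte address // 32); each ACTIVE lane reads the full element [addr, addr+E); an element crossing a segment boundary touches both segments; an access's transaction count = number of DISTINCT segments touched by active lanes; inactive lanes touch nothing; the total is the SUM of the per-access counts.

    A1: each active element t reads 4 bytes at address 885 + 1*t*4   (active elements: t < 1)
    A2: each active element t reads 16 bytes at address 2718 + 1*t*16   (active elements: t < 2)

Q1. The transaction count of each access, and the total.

A1: 1 transaction
A2: 2 transactions

Answer: 1,2; total 3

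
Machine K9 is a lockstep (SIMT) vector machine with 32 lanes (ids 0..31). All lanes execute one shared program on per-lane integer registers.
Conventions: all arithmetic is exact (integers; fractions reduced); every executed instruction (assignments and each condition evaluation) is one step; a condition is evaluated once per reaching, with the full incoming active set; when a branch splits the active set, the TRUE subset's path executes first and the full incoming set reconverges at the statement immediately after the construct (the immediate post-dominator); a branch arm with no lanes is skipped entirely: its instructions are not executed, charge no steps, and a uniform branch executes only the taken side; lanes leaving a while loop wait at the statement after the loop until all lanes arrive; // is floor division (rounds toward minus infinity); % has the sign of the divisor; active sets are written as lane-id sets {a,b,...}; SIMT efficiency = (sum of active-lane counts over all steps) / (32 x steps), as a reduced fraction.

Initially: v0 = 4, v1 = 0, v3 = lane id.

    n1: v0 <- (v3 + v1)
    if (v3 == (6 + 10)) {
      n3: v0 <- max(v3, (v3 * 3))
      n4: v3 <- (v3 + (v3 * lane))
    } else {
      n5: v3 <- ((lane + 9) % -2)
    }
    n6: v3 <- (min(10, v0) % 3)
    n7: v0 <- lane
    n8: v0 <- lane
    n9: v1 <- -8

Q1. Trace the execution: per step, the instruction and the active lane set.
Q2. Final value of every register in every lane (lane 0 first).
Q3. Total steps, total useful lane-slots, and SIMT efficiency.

step 0: v0 <- (v3 + v1)              {0,1,2,3,4,5,6,7,8,9,10,11,12,13,14,15,16,17,18,19,20,21,22,23,24,25,26,27,28,29,30,31}
step 1: eval (v3 == (6 + 10))        {0,1,2,3,4,5,6,7,8,9,10,11,12,13,14,15,16,17,18,19,20,21,22,23,24,25,26,27,28,29,30,31}
step 2: v0 <- max(v3, (v3 * 3))      {16}
step 3: v3 <- (v3 + (v3 * lane))     {16}
step 4: v3 <- ((lane + 9) % -2)      {0,1,2,3,4,5,6,7,8,9,10,11,12,13,14,15,17,18,19,20,21,22,23,24,25,26,27,28,29,30,31}
step 5: v3 <- (min(10, v0) % 3)      {0,1,2,3,4,5,6,7,8,9,10,11,12,13,14,15,16,17,18,19,20,21,22,23,24,25,26,27,28,29,30,31}
step 6: v0 <- lane                   {0,1,2,3,4,5,6,7,8,9,10,11,12,13,14,15,16,17,18,19,20,21,22,23,24,25,26,27,28,29,30,31}
step 7: v0 <- lane                   {0,1,2,3,4,5,6,7,8,9,10,11,12,13,14,15,16,17,18,19,20,21,22,23,24,25,26,27,28,29,30,31}
step 8: v1 <- -8                     {0,1,2,3,4,5,6,7,8,9,10,11,12,13,14,15,16,17,18,19,20,21,22,23,24,25,26,27,28,29,30,31}

Answer: 9 steps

v0: 0,1,2,3,4,5,6,7,8,9,10,11,12,13,14,15,16,17,18,19,20,21,22,23,24,25,26,27,28,29,30,31
v1: -8,-8,-8,-8,-8,-8,-8,-8,-8,-8,-8,-8,-8,-8,-8,-8,-8,-8,-8,-8,-8,-8,-8,-8,-8,-8,-8,-8,-8,-8,-8,-8
v3: 0,1,2,0,1,2,0,1,2,0,1,1,1,1,1,1,1,1,1,1,1,1,1,1,1,1,1,1,1,1,1,1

steps = 9; useful = 225; efficiency = 225/288 = 25/32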